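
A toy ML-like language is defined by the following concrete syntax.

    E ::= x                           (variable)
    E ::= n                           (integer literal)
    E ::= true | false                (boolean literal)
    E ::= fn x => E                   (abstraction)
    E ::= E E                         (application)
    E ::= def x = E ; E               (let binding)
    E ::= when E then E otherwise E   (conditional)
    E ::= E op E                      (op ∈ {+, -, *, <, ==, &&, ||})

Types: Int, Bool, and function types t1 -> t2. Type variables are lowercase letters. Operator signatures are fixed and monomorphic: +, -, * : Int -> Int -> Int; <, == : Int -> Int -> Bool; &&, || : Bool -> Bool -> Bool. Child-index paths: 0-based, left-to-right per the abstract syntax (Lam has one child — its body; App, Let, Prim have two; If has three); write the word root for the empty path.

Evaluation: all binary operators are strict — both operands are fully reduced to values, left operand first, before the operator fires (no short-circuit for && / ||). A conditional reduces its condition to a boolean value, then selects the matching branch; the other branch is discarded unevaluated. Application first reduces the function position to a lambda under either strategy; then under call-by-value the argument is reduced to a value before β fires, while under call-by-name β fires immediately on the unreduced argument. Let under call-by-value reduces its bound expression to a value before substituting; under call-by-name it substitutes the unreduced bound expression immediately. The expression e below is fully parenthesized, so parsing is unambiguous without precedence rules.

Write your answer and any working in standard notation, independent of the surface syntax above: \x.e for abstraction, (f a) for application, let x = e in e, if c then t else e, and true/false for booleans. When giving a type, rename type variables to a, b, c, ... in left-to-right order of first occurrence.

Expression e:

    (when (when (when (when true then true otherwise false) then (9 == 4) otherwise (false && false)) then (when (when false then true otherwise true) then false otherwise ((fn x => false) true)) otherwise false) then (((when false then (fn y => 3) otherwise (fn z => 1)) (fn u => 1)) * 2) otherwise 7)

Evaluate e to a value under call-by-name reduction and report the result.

Answer: 7

Trace:
step 0: (if (if (if (if true then true else false) then (9 == 4) else (false && false)) then (if (if false then true else true) then false else ((\x.false) true)) else false) then (((if false then (\y.3) else (\z.1)) (\u.1)) * 2) else 7)
step 1: [if@0.0.0] (if (if (if true then (9 == 4) else (false && false)) then (if (if false then true else true) then false else ((\x.false) true)) else false) then (((if false then (\y.3) else (\z.1)) (\u.1)) * 2) else 7)
step 2: [if@0.0] (if (if (9 == 4) then (if (if false then true else true) then false else ((\x.false) true)) else false) then (((if false then (\y.3) else (\z.1)) (\u.1)) * 2) else 7)
step 3: [delta@0.0] (if (if false then (if (if false then true else true) then false else ((\x.false) true)) else false) then (((if false then (\y.3) else (\z.1)) (\u.1)) * 2) else 7)
step 4: [if@0] (if false then (((if false then (\y.3) else (\z.1)) (\u.1)) * 2) else 7)
step 5: [if@root] 7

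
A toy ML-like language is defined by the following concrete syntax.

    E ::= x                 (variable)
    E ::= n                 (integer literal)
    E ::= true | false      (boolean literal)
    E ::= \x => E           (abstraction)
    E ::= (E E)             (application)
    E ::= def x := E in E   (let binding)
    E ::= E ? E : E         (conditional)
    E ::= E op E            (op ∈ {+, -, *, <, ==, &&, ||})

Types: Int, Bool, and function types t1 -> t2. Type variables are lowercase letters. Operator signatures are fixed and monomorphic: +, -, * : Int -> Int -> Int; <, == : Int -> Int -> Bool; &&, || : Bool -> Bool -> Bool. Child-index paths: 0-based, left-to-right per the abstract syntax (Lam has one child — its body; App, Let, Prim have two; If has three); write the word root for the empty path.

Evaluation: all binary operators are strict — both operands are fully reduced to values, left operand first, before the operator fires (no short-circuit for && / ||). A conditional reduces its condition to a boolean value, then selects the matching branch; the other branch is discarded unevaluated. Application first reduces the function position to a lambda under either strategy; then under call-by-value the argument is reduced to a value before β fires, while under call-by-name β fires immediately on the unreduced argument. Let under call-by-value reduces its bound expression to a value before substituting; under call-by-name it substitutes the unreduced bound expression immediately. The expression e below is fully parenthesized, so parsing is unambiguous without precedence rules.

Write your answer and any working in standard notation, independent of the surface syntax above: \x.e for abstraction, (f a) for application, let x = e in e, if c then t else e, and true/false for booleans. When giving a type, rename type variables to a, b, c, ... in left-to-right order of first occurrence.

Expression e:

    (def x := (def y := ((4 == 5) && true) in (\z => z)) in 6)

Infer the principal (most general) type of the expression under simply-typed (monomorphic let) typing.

Answer: Int

Working:
  unify Int ~ Int
  unify Int ~ Int
  unify Bool ~ Bool
  unify Bool ~ Bool
let y : Bool
z : a
\z._ : a -> a
let x : a -> a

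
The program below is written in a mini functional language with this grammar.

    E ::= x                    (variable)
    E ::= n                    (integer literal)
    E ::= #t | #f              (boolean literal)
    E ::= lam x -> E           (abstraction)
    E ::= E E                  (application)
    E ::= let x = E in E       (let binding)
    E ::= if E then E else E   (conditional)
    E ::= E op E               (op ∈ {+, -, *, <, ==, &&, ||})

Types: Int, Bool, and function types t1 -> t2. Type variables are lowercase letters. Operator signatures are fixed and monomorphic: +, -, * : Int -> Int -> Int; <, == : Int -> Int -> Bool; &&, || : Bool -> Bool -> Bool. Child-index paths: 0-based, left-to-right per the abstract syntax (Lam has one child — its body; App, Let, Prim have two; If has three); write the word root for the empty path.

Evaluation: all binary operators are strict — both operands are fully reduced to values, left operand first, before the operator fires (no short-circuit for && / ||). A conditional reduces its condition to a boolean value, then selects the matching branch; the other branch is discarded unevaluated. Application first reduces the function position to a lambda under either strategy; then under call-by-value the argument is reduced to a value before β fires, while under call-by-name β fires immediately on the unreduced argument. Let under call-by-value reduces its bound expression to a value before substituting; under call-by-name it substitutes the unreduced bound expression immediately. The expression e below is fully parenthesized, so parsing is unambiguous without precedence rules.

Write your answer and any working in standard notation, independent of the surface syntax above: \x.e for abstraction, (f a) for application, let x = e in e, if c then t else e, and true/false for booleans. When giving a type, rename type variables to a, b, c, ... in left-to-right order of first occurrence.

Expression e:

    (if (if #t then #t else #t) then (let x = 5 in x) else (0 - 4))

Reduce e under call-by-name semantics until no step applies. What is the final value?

Working:
step 0: (if (if true then true else true) then (let x = 5 in x) else (0 - 4))
step 1: [if@0] (if true then (let x = 5 in x) else (0 - 4))
step 2: [if@root] (let x = 5 in x)
step 3: [let@root] 5

Answer: 5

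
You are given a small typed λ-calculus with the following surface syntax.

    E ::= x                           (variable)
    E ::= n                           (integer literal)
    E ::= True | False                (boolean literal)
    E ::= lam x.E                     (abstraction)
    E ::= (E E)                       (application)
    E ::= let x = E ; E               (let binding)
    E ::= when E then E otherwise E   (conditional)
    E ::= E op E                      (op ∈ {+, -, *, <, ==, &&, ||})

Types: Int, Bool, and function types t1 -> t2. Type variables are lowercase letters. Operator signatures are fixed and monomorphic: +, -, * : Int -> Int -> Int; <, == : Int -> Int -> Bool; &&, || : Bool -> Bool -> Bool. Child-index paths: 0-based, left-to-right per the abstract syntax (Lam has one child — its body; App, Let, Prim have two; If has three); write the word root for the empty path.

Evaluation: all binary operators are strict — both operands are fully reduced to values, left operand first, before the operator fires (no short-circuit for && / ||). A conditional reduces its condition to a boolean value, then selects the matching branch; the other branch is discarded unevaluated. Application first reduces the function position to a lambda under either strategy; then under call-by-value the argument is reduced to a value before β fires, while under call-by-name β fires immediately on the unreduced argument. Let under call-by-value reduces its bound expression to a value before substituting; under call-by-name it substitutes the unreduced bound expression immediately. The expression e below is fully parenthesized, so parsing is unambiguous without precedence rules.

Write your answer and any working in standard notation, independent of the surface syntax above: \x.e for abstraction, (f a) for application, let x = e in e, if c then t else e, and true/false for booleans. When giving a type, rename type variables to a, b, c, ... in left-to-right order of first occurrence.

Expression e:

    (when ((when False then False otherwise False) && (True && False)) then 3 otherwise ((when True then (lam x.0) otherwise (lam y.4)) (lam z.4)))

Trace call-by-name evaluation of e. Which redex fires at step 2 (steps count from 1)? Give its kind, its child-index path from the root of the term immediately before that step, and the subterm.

Answer: delta at 0.1 : (true && false)

Derivation:
step 0: (if ((if false then false else false) && (true && false)) then 3 else ((if true then (\x.0) else (\y.4)) (\z.4)))
step 1: [if@0.0] (if (false && (true && false)) then 3 else ((if true then (\x.0) else (\y.4)) (\z.4)))
step 2: [delta@0.1] (if (false && false) then 3 else ((if true then (\x.0) else (\y.4)) (\z.4)))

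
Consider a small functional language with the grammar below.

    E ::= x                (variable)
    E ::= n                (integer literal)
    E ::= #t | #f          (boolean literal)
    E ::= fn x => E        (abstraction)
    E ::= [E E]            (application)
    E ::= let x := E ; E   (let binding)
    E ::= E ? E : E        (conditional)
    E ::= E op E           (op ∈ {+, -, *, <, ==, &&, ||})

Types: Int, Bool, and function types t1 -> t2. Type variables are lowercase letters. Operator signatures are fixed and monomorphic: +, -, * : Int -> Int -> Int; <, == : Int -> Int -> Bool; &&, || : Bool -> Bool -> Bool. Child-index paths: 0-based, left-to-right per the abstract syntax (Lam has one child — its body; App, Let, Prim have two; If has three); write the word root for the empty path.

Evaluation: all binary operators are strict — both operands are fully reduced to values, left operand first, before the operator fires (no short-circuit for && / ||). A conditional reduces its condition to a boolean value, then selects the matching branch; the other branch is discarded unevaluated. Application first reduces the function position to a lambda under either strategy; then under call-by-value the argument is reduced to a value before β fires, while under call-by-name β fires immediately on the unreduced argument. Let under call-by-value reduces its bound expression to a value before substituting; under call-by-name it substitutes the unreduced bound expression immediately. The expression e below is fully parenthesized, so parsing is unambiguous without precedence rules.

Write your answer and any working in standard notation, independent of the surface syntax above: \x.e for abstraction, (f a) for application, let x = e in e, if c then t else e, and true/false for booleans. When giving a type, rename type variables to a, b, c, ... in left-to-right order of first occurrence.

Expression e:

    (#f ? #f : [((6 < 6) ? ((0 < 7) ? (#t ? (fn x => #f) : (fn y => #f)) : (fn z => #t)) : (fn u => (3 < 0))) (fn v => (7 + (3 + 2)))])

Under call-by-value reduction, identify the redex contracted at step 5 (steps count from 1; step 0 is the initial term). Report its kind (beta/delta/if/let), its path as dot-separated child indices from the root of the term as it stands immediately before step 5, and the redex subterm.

Answer: delta at root : (3 < 0)

Derivation:
step 0: (if false then false else ((if (6 < 6) then (if (0 < 7) then (if true then (\x.false) else (\y.false)) else (\z.true)) else (\u.(3 < 0))) (\v.(7 + (3 + 2)))))
step 1: [if@root] ((if (6 < 6) then (if (0 < 7) then (if true then (\x.false) else (\y.false)) else (\z.true)) else (\u.(3 < 0))) (\v.(7 + (3 + 2))))
step 2: [delta@0.0] ((if false then (if (0 < 7) then (if true then (\x.false) else (\y.false)) else (\z.true)) else (\u.(3 < 0))) (\v.(7 + (3 + 2))))
step 3: [if@0] ((\u.(3 < 0)) (\v.(7 + (3 + 2))))
step 4: [beta@root] (3 < 0)
step 5: [delta@root] false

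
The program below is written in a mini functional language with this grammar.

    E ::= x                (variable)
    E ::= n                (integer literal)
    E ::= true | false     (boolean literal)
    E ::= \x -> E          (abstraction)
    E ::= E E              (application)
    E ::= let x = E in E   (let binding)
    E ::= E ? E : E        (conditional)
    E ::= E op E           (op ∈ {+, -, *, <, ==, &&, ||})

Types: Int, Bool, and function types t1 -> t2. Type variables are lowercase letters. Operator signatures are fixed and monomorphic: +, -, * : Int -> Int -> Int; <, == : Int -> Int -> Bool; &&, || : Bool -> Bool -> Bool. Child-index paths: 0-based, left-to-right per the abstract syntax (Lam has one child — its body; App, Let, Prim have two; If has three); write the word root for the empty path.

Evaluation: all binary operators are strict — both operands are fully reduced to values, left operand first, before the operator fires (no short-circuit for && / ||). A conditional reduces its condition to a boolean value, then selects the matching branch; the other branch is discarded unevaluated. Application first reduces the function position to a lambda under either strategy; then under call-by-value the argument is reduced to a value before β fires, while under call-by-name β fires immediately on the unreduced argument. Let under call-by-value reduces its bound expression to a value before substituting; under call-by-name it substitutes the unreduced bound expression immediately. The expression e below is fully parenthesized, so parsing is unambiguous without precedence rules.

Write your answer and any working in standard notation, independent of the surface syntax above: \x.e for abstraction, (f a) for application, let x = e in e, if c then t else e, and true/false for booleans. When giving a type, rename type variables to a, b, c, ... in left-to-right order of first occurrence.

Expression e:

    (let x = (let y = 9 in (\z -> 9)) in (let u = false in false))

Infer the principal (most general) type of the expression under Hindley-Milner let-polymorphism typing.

Answer: Bool

Trace:
let y : Int
\z._ : a -> Int
let x : forall. a -> Int
let u : Bool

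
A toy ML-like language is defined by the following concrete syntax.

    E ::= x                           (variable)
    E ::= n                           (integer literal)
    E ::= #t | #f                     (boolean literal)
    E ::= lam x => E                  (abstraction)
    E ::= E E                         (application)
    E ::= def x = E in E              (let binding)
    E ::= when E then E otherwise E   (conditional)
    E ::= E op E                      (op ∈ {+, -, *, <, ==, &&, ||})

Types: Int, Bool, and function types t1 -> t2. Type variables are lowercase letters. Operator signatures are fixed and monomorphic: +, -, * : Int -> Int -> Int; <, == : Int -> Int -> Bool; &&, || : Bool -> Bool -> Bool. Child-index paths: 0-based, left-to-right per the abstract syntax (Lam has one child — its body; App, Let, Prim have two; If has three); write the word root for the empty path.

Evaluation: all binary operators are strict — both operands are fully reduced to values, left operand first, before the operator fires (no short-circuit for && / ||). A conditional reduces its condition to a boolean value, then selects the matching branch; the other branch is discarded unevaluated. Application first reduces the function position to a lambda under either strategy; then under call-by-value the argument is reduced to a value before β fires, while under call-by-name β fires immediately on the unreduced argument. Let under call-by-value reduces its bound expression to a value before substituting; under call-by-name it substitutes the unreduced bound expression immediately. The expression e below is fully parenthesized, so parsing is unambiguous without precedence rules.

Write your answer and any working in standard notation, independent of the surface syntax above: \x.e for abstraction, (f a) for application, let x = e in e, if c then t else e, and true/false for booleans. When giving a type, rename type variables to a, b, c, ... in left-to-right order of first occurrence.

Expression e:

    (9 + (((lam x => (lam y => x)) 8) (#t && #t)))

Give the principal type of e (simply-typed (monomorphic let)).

Derivation:
  unify Int ~ Int
x : a
\y._ : b -> a
\x._ : a -> b -> a
  unify a -> b -> a ~ Int -> c
  unify a ~ Int
  unify b -> Int ~ c
_ _ : b -> Int
  unify Bool ~ Bool
  unify Bool ~ Bool
  unify b -> Int ~ Bool -> d
  unify b ~ Bool
  unify Int ~ d
_ _ : Int
  unify Int ~ Int

Answer: Int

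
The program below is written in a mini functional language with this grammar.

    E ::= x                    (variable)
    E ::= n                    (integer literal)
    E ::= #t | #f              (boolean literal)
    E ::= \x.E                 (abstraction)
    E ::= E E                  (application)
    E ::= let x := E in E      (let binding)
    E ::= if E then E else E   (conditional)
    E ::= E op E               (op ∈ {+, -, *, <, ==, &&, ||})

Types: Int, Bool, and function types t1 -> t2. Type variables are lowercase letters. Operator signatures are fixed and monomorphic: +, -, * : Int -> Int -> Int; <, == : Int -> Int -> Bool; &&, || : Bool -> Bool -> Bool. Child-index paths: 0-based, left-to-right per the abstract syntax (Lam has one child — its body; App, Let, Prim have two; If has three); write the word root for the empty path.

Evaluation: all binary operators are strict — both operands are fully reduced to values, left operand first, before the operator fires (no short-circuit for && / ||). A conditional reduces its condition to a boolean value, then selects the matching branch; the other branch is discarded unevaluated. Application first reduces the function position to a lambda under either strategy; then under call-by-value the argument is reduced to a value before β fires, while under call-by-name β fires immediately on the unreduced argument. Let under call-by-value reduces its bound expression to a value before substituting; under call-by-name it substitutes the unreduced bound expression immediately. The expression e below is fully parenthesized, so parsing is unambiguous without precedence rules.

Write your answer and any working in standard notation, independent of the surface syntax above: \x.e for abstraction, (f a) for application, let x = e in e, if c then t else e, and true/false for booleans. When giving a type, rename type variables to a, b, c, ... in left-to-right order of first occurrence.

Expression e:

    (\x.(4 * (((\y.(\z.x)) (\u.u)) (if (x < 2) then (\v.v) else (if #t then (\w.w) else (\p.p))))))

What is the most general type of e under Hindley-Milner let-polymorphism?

Answer: Int -> Int

Working:
  unify Int ~ Int
x : a
\z._ : c -> a
\y._ : b -> c -> a
u : d
\u._ : d -> d
  unify b -> c -> a ~ (d -> d) -> e
  unify b ~ d -> d
  unify c -> a ~ e
_ _ : c -> a
x : a
  unify a ~ Int
  unify Int ~ Int
  unify Bool ~ Bool
v : f
\v._ : f -> f
  unify Bool ~ Bool
w : g
\w._ : g -> g
p : h
\p._ : h -> h
  unify g -> g ~ h -> h
  unify g ~ h
  unify h ~ h
  unify f -> f ~ h -> h
  unify f ~ h
  unify h ~ h
  unify c -> Int ~ (h -> h) -> i
  unify c ~ h -> h
  unify Int ~ i
_ _ : Int
  unify Int ~ Int
\x._ : Int -> Int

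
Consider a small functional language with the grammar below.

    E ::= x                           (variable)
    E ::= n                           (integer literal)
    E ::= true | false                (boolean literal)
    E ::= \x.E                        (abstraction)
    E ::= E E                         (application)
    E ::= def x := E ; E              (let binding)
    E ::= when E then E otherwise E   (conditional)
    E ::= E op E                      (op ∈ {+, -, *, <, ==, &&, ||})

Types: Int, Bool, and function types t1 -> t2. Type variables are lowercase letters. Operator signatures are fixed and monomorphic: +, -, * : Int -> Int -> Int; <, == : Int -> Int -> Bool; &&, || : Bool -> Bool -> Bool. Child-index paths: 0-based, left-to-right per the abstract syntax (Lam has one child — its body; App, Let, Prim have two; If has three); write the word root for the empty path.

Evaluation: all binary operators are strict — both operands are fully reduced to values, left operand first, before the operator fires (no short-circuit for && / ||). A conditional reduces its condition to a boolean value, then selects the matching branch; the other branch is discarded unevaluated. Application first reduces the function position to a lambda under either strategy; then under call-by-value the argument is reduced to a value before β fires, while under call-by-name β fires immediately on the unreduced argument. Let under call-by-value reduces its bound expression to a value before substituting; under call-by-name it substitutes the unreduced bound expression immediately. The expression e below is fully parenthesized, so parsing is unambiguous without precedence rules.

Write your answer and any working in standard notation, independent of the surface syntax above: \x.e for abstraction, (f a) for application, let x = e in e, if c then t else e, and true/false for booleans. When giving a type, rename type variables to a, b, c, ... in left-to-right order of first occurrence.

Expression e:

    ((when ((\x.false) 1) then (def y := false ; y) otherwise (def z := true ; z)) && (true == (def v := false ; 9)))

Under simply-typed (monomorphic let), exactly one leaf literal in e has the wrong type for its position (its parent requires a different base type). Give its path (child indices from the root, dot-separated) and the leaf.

Answer: 1.0 : true

Working:
\x._ : a -> Bool
  unify a -> Bool ~ Int -> b
  unify a ~ Int
  unify Bool ~ b
_ _ : Bool
  unify Bool ~ Bool
let y : Bool
y : Bool
let z : Bool
z : Bool
  unify Bool ~ Bool
  unify Bool ~ Bool
  unify Bool ~ Int
  FAIL: mismatch Bool ~ Int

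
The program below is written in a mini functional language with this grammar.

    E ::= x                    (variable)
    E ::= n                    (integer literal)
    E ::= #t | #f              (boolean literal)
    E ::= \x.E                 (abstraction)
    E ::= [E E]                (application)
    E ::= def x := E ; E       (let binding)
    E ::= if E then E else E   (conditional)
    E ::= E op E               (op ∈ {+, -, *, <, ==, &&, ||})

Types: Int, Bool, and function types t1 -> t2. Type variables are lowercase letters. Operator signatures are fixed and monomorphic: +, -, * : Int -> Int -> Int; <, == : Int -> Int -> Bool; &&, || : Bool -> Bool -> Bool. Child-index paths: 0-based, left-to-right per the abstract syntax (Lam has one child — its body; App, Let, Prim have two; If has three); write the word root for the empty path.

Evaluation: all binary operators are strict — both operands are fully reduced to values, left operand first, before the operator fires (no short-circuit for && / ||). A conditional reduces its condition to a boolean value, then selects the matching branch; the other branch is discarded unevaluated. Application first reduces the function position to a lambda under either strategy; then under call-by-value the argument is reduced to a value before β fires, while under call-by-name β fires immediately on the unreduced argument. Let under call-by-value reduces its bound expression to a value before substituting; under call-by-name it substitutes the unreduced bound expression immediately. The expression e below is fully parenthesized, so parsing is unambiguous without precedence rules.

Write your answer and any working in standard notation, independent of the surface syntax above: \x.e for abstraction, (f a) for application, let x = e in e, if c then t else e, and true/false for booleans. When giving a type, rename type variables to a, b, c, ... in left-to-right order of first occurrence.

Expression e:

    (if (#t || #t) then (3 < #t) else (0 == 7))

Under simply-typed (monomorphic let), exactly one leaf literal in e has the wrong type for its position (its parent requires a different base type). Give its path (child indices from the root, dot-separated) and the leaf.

Derivation:
  unify Bool ~ Bool
  unify Bool ~ Bool
  unify Bool ~ Bool
  unify Int ~ Int
  unify Bool ~ Int
  FAIL: mismatch Bool ~ Int

Answer: 1.1 : true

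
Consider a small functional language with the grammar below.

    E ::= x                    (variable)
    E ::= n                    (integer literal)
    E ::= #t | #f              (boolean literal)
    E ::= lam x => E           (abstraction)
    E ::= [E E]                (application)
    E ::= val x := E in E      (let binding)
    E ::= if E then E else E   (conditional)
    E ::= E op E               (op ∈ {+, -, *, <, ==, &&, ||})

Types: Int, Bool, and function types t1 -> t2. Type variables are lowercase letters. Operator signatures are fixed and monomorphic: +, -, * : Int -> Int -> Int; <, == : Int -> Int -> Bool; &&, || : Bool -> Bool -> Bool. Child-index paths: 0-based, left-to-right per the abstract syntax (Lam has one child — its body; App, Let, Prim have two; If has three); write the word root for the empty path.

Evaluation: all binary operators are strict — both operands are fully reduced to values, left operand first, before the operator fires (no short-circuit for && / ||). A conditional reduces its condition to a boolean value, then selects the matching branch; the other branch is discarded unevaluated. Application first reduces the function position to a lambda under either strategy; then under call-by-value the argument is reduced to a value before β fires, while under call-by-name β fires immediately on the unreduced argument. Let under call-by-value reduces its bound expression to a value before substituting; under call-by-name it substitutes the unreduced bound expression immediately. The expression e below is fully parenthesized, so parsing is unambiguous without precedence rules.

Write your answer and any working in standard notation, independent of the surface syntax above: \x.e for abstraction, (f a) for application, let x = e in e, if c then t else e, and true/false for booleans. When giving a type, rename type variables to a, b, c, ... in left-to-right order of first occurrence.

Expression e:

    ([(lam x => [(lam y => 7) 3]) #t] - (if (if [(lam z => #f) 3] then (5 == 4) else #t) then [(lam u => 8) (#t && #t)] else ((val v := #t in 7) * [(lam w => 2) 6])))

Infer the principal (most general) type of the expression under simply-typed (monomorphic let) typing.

Trace:
\y._ : b -> Int
  unify b -> Int ~ Int -> c
  unify b ~ Int
  unify Int ~ c
_ _ : Int
\x._ : a -> Int
  unify a -> Int ~ Bool -> d
  unify a ~ Bool
  unify Int ~ d
_ _ : Int
  unify Int ~ Int
\z._ : e -> Bool
  unify e -> Bool ~ Int -> f
  unify e ~ Int
  unify Bool ~ f
_ _ : Bool
  unify Bool ~ Bool
  unify Int ~ Int
  unify Int ~ Int
  unify Bool ~ Bool
  unify Bool ~ Bool
\u._ : g -> Int
  unify Bool ~ Bool
  unify Bool ~ Bool
  unify g -> Int ~ Bool -> h
  unify g ~ Bool
  unify Int ~ h
_ _ : Int
let v : Bool
  unify Int ~ Int
\w._ : i -> Int
  unify i -> Int ~ Int -> j
  unify i ~ Int
  unify Int ~ j
_ _ : Int
  unify Int ~ Int
  unify Int ~ Int
  unify Int ~ Int

Answer: Int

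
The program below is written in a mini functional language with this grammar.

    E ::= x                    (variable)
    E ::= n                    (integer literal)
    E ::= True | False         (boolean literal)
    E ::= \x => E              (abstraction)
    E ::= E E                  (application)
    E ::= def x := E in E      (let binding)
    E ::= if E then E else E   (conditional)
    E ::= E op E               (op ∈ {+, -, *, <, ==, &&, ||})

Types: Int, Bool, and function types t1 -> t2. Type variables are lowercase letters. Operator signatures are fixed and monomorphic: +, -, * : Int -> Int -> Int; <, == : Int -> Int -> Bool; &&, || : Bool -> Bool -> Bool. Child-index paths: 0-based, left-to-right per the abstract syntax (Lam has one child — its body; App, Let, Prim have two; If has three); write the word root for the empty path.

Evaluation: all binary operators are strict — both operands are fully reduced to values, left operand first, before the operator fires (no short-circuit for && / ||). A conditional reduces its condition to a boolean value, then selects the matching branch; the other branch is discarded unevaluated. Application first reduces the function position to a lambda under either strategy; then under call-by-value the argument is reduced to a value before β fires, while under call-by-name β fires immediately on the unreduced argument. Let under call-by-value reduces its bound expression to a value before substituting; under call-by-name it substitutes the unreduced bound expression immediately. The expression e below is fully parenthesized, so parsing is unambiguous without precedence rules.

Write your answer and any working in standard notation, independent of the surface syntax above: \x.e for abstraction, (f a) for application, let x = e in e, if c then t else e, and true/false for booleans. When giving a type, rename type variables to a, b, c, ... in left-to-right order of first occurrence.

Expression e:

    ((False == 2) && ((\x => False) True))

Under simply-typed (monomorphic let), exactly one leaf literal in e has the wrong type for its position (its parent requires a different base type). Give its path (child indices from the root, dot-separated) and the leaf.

Answer: 0.0 : false

Trace:
  unify Bool ~ Int
  FAIL: mismatch Bool ~ Int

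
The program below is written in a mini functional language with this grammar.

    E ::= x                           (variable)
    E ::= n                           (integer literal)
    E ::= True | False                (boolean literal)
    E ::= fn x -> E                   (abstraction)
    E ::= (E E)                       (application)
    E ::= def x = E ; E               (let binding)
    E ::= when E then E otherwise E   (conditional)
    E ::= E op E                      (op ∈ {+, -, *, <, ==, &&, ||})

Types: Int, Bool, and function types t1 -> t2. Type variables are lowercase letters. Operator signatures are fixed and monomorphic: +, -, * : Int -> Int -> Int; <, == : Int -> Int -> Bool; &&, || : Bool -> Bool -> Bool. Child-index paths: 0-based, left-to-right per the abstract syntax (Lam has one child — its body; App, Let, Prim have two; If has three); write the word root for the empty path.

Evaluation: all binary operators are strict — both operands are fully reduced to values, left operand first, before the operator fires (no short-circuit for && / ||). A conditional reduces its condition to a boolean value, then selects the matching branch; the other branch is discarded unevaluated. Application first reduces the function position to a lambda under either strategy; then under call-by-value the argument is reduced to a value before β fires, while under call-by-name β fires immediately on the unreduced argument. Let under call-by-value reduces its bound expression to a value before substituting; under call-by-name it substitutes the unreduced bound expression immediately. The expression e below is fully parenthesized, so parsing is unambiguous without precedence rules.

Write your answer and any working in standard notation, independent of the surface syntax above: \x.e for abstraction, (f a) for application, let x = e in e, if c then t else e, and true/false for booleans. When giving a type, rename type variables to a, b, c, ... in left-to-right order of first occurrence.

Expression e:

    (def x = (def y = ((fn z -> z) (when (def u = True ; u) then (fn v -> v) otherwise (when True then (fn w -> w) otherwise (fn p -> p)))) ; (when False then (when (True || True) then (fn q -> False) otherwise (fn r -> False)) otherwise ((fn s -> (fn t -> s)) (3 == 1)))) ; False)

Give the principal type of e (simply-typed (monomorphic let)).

Trace:
z : a
\z._ : a -> a
let u : Bool
u : Bool
  unify Bool ~ Bool
v : b
\v._ : b -> b
  unify Bool ~ Bool
w : c
\w._ : c -> c
p : d
\p._ : d -> d
  unify c -> c ~ d -> d
  unify c ~ d
  unify d ~ d
  unify b -> b ~ d -> d
  unify b ~ d
  unify d ~ d
  unify a -> a ~ (d -> d) -> e
  unify a ~ d -> d
  unify d -> d ~ e
_ _ : d -> d
let y : d -> d
  unify Bool ~ Bool
  unify Bool ~ Bool
  unify Bool ~ Bool
  unify Bool ~ Bool
\q._ : f -> Bool
\r._ : g -> Bool
  unify f -> Bool ~ g -> Bool
  unify f ~ g
  unify Bool ~ Bool
s : h
\t._ : i -> h
\s._ : h -> i -> h
  unify Int ~ Int
  unify Int ~ Int
  unify h -> i -> h ~ Bool -> j
  unify h ~ Bool
  unify i -> Bool ~ j
_ _ : i -> Bool
  unify g -> Bool ~ i -> Bool
  unify g ~ i
  unify Bool ~ Bool
let x : i -> Bool

Answer: Bool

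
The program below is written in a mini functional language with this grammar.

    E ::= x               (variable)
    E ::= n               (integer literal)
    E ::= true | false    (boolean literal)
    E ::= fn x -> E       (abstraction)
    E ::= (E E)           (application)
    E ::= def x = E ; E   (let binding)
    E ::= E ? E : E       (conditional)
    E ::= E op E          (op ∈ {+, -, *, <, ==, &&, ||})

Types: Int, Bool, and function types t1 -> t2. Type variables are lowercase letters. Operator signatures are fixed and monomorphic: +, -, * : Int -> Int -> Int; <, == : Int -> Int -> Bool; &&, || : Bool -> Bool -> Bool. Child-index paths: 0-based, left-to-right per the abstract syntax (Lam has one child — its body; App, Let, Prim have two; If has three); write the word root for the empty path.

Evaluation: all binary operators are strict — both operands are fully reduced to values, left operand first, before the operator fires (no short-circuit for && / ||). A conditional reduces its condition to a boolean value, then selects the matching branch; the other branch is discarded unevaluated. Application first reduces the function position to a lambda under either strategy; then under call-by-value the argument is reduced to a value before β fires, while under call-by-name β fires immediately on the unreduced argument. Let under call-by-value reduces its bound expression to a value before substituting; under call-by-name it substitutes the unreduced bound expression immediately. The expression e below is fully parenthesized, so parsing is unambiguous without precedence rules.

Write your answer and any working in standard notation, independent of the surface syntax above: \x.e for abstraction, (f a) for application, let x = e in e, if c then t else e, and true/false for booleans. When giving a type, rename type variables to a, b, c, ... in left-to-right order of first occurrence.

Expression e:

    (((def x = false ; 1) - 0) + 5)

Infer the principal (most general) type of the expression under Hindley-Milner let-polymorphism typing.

Derivation:
let x : Bool
  unify Int ~ Int
  unify Int ~ Int
  unify Int ~ Int
  unify Int ~ Int

Answer: Int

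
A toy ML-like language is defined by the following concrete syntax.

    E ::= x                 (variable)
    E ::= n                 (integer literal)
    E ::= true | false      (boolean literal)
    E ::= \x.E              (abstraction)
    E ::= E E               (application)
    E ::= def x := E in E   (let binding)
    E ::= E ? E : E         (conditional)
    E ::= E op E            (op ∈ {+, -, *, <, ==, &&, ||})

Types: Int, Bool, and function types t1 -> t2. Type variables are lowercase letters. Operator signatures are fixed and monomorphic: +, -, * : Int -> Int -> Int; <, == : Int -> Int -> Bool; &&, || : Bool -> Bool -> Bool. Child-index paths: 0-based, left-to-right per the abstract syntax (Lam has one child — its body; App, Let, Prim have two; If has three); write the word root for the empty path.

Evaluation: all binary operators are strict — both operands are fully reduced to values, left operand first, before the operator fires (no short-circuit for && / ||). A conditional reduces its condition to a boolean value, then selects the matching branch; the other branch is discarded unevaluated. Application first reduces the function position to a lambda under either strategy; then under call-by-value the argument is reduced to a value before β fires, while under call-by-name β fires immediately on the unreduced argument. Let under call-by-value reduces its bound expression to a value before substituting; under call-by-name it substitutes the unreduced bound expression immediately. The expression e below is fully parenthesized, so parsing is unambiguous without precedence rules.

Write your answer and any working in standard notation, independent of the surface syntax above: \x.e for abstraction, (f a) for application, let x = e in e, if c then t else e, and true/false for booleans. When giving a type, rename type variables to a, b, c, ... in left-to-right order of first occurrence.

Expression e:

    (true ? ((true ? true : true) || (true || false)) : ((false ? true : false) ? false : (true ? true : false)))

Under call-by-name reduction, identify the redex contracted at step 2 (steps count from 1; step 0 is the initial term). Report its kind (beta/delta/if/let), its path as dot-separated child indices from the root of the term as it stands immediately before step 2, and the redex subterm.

Answer: if at 0 : (if true then true else true)

Working:
step 0: (if true then ((if true then true else true) || (true || false)) else (if (if false then true else false) then false else (if true then true else false)))
step 1: [if@root] ((if true then true else true) || (true || false))
step 2: [if@0] (true || (true || false))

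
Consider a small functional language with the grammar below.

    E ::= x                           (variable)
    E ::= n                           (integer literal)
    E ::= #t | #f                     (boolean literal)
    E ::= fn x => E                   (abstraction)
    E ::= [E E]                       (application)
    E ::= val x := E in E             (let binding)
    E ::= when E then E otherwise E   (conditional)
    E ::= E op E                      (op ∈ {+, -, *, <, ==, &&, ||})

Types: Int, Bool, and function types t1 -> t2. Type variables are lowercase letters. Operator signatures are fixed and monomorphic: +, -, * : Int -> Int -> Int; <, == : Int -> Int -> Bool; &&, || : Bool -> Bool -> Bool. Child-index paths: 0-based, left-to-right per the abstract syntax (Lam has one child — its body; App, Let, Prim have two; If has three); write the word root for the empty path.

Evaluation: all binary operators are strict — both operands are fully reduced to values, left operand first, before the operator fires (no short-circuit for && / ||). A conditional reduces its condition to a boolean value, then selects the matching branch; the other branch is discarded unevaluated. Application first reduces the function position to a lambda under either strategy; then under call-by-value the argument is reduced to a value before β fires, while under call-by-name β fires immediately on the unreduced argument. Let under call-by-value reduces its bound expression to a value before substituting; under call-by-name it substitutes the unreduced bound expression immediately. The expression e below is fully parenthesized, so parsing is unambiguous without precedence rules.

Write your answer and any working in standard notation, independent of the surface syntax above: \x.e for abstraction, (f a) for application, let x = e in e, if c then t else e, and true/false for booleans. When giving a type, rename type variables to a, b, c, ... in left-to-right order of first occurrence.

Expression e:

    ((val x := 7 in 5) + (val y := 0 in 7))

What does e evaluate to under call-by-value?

Answer: 12

Derivation:
step 0: ((let x = 7 in 5) + (let y = 0 in 7))
step 1: [let@0] (5 + (let y = 0 in 7))
step 2: [let@1] (5 + 7)
step 3: [delta@root] 12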